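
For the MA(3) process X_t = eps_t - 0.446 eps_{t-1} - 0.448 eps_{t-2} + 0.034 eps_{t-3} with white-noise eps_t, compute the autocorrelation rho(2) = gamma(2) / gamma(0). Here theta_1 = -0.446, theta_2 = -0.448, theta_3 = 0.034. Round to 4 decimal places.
\rho(2) = -0.3306

For an MA(q) process with theta_0 = 1, the autocovariance is
  gamma(k) = sigma^2 * sum_{i=0..q-k} theta_i * theta_{i+k},
and rho(k) = gamma(k) / gamma(0). Sigma^2 cancels.
  numerator   = (1)*(-0.448) + (-0.446)*(0.034) = -0.463164.
  denominator = (1)^2 + (-0.446)^2 + (-0.448)^2 + (0.034)^2 = 1.400776.
  rho(2) = -0.463164 / 1.400776 = -0.3306.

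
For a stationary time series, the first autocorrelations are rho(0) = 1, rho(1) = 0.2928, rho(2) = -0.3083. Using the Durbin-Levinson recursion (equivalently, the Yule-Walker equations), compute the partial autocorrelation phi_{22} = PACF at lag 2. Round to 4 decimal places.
\phi_{22} = -0.4310

The PACF at lag k is phi_{kk}, the last component of the solution
to the Yule-Walker system G_k phi = r_k where
  (G_k)_{ij} = rho(|i - j|), (r_k)_i = rho(i), i,j = 1..k.
Equivalently, Durbin-Levinson gives phi_{kk} iteratively:
  phi_{11} = rho(1)
  phi_{kk} = [rho(k) - sum_{j=1..k-1} phi_{k-1,j} rho(k-j)]
            / [1 - sum_{j=1..k-1} phi_{k-1,j} rho(j)],
  phi_{k,j} = phi_{k-1,j} - phi_{kk} phi_{k-1,k-j},  j = 1..k-1.
Step k = 1:
  phi_11 = rho(1) = 0.2928.
Step k = 2:
  phi_22 = [rho(2) - phi_11 rho(1)] / [1 - phi_11 rho(1)] = [-0.3083 - (0.2928)(0.2928)] / [1 - (0.2928)(0.2928)]
         = -0.39403184 / 0.91426816 = -0.431.
Therefore phi_{22} = -0.4310.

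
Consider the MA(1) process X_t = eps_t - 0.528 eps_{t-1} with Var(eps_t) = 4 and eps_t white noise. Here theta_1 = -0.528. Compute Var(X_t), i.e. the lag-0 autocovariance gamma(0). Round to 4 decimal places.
\gamma(0) = 5.1151

For an MA(q) process X_t = eps_t + sum_i theta_i eps_{t-i} with
Var(eps_t) = sigma^2, the variance is
  gamma(0) = sigma^2 * (1 + sum_i theta_i^2).
  sum_i theta_i^2 = (-0.528)^2 = 0.278784.
  gamma(0) = 4 * (1 + 0.278784) = 4 * 1.278784 = 5.115136, which rounds to 5.1151.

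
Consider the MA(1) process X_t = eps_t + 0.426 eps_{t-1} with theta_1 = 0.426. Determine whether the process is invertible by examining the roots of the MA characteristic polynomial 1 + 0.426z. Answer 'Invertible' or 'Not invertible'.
\text{Invertible}

The MA(q) characteristic polynomial is P(z) = 1 + 0.426z.
Invertibility requires all roots to lie outside the unit circle, i.e. |z| > 1 for every root.
This is linear in z: 1 + (0.426) z = 0  =>  z = -1/(0.426) = -2.347418,  |z| = 2.347418.
Moduli of all roots: 2.3474.
All moduli strictly greater than 1? Yes.
Verdict: Invertible.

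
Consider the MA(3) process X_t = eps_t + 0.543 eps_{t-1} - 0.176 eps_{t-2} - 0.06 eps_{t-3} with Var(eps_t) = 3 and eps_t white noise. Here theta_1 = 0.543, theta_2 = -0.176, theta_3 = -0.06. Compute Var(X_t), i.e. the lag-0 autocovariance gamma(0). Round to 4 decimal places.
\gamma(0) = 3.9883

For an MA(q) process X_t = eps_t + sum_i theta_i eps_{t-i} with
Var(eps_t) = sigma^2, the variance is
  gamma(0) = sigma^2 * (1 + sum_i theta_i^2).
  sum_i theta_i^2 = (0.543)^2 + (-0.176)^2 + (-0.06)^2 = 0.294849 + 0.030976 + 0.0036 = 0.329425.
  gamma(0) = 3 * (1 + 0.329425) = 3 * 1.329425 = 3.988275, which rounds to 3.9883.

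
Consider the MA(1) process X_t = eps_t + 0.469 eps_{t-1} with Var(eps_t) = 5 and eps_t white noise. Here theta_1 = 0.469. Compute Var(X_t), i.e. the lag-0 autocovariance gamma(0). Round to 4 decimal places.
\gamma(0) = 6.0998

For an MA(q) process X_t = eps_t + sum_i theta_i eps_{t-i} with
Var(eps_t) = sigma^2, the variance is
  gamma(0) = sigma^2 * (1 + sum_i theta_i^2).
  sum_i theta_i^2 = (0.469)^2 = 0.219961.
  gamma(0) = 5 * (1 + 0.219961) = 5 * 1.219961 = 6.099805, which rounds to 6.0998.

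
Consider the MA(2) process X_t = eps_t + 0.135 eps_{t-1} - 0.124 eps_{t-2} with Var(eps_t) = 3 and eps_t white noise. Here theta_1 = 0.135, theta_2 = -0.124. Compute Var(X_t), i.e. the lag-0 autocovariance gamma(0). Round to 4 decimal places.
\gamma(0) = 3.1008

For an MA(q) process X_t = eps_t + sum_i theta_i eps_{t-i} with
Var(eps_t) = sigma^2, the variance is
  gamma(0) = sigma^2 * (1 + sum_i theta_i^2).
  sum_i theta_i^2 = (0.135)^2 + (-0.124)^2 = 0.018225 + 0.015376 = 0.033601.
  gamma(0) = 3 * (1 + 0.033601) = 3 * 1.033601 = 3.100803, which rounds to 3.1008.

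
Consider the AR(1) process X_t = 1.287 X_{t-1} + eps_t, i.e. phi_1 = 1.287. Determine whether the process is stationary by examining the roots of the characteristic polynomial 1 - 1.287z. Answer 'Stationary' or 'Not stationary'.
\text{Not stationary}

The AR(p) characteristic polynomial is P(z) = 1 - 1.287z.
Stationarity requires all roots to lie outside the unit circle, i.e. |z| > 1 for every root.
This is linear in z: 1 + (-1.287) z = 0  =>  z = -1/(-1.287) = 0.777001,  |z| = 0.777001.
Moduli of all roots: 0.7770.
All moduli strictly greater than 1? No.
Verdict: Not stationary.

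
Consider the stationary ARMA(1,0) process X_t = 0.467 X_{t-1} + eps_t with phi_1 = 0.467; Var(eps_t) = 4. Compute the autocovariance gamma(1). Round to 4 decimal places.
\gamma(1) = 2.3890

Multiply the model equation by X_{t-k} and take expectations. With theta_0 = psi_0 = 1 and psi_j the MA(infinity) weights, this gives
  gamma(k) - sum_i phi_i gamma(k-i) = c_k,
  c_k = sigma^2 * sum_{j=k..q} theta_j psi_{j-k}   (c_k = 0 for k > q),
using gamma(-m) = gamma(m).
Pure AR (q = 0): c_0 = sigma^2 = 4, c_k = 0 for k >= 1.
Equations for k = 0 and k = 1 (AR order 1):
  gamma(0) = phi_1 gamma(1) + c_0
  gamma(1) = phi_1 gamma(0) + c_1
Substituting the second into the first: gamma(0) (1 - phi_1^2) = c_0 + phi_1 c_1, so
  gamma(0) = c_0 / (1 - phi_1^2) = 4 / (1 - (0.467)^2) = 4 / 0.781911 = 5.115672.
  gamma(1) = phi_1 gamma(0) = (0.467)(5.115672) = 2.389019.
Therefore gamma(1) = 2.3890 (to 4 decimal places).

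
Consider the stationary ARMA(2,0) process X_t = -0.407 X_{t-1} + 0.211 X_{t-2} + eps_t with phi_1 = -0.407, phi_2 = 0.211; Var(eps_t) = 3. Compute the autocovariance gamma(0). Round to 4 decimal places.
\gamma(0) = 4.2782

Multiply the model equation by X_{t-k} and take expectations. With theta_0 = psi_0 = 1 and psi_j the MA(infinity) weights, this gives
  gamma(k) - sum_i phi_i gamma(k-i) = c_k,
  c_k = sigma^2 * sum_{j=k..q} theta_j psi_{j-k}   (c_k = 0 for k > q),
using gamma(-m) = gamma(m).
Pure AR (q = 0): c_0 = sigma^2 = 3, c_k = 0 for k >= 1.
Equations for k = 0, 1, 2 (AR order 2, c_2 = 0):
  (E0) gamma(0) = phi_1 gamma(1) + phi_2 gamma(2) + c_0
  (E1) gamma(1) = phi_1 gamma(0) + phi_2 gamma(1) + c_1
  (E2) gamma(2) = phi_1 gamma(1) + phi_2 gamma(0)
From (E1): gamma(1) = A gamma(0) + B with
  A = phi_1 / (1 - phi_2) = -0.407 / 0.789 = -0.515843,   B = c_1 / (1 - phi_2) = 0 / 0.789 = 0.
Insert (E2) into (E0): gamma(0) (1 - phi_2^2) = phi_1 (1 + phi_2) gamma(1) + c_0.
  phi_1 (1 + phi_2) = (-0.407)(1.211) = -0.492877,   1 - phi_2^2 = 0.955479.
Replace gamma(1) by A gamma(0) + B and collect gamma(0):
  gamma(0) [0.955479 - (-0.492877)(-0.515843)] = c_0 = 3
  gamma(0) * 0.701232 = 3
  gamma(0) = 3 / 0.701232 = 4.278185.
Therefore gamma(0) = 4.2782 (to 4 decimal places).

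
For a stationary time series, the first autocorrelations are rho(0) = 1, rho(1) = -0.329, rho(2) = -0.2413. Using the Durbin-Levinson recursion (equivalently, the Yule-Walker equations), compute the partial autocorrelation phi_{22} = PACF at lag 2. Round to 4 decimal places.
\phi_{22} = -0.3920

The PACF at lag k is phi_{kk}, the last component of the solution
to the Yule-Walker system G_k phi = r_k where
  (G_k)_{ij} = rho(|i - j|), (r_k)_i = rho(i), i,j = 1..k.
Equivalently, Durbin-Levinson gives phi_{kk} iteratively:
  phi_{11} = rho(1)
  phi_{kk} = [rho(k) - sum_{j=1..k-1} phi_{k-1,j} rho(k-j)]
            / [1 - sum_{j=1..k-1} phi_{k-1,j} rho(j)],
  phi_{k,j} = phi_{k-1,j} - phi_{kk} phi_{k-1,k-j},  j = 1..k-1.
Step k = 1:
  phi_11 = rho(1) = -0.329.
Step k = 2:
  phi_22 = [rho(2) - phi_11 rho(1)] / [1 - phi_11 rho(1)] = [-0.2413 - (-0.329)(-0.329)] / [1 - (-0.329)(-0.329)]
         = -0.349541 / 0.891759 = -0.392.
Therefore phi_{22} = -0.3920.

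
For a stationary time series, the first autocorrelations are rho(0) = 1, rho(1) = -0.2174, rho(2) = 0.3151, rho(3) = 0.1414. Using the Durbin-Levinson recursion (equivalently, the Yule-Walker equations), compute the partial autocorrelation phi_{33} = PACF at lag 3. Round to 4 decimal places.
\phi_{33} = 0.2869

The PACF at lag k is phi_{kk}, the last component of the solution
to the Yule-Walker system G_k phi = r_k where
  (G_k)_{ij} = rho(|i - j|), (r_k)_i = rho(i), i,j = 1..k.
Equivalently, Durbin-Levinson gives phi_{kk} iteratively:
  phi_{11} = rho(1)
  phi_{kk} = [rho(k) - sum_{j=1..k-1} phi_{k-1,j} rho(k-j)]
            / [1 - sum_{j=1..k-1} phi_{k-1,j} rho(j)],
  phi_{k,j} = phi_{k-1,j} - phi_{kk} phi_{k-1,k-j},  j = 1..k-1.
Step k = 1:
  phi_11 = rho(1) = -0.2174.
Step k = 2:
  phi_22 = [rho(2) - phi_11 rho(1)] / [1 - phi_11 rho(1)] = [0.3151 - (-0.2174)(-0.2174)] / [1 - (-0.2174)(-0.2174)]
         = 0.26783724 / 0.95273724 = 0.281124.
  Update: phi_21 = phi_11 - phi_22 phi_11 = -0.2174 - (0.281124)(-0.2174) = -0.156284.
Step k = 3:
  phi_33 = [rho(3) - phi_21 rho(2) - phi_22 rho(1)] / [1 - phi_21 rho(1) - phi_22 rho(2)]
    numerator   = 0.1414 - (-0.156284)(0.3151) - (0.281124)(-0.2174) = 0.25176132
    denominator = 1 - (-0.156284)(-0.2174) - (0.281124)(0.3151) = 0.87744178
  phi_33 = 0.25176132 / 0.87744178 = 0.2869.
Therefore phi_{33} = 0.2869.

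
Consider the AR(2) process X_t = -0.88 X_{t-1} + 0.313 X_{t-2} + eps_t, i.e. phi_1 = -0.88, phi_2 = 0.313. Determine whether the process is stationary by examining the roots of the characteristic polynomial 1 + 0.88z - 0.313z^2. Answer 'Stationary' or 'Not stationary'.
\text{Not stationary}

The AR(p) characteristic polynomial is P(z) = 1 + 0.88z - 0.313z^2.
Stationarity requires all roots to lie outside the unit circle, i.e. |z| > 1 for every root.
Set 1 + (0.88) z + (-0.313) z^2 = 0, i.e. a z^2 + b z + c = 0 with a = -0.313, b = 0.88, c = 1.
Discriminant D = b^2 - 4ac = (0.88)^2 - 4*(-0.313)*1 = 0.7744 - (-1.252) = 2.0264.
D >= 0, so the roots are real: z = (-b +/- sqrt(D)) / (2a) = (-0.88 +/- 1.423517) / (-0.626).
  z_1 = (-0.88 + 1.423517) / (-0.626) = -0.8682,   |z_1| = 0.8682.
  z_2 = (-0.88 - 1.423517) / (-0.626) = 3.6797,   |z_2| = 3.6797.
Moduli of all roots: 0.8682, 3.6797.
All moduli strictly greater than 1? No.
Verdict: Not stationary.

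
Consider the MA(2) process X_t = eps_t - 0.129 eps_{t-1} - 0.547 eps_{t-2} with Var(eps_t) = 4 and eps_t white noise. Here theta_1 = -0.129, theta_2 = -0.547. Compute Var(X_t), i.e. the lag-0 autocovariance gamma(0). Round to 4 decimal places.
\gamma(0) = 5.2634

For an MA(q) process X_t = eps_t + sum_i theta_i eps_{t-i} with
Var(eps_t) = sigma^2, the variance is
  gamma(0) = sigma^2 * (1 + sum_i theta_i^2).
  sum_i theta_i^2 = (-0.129)^2 + (-0.547)^2 = 0.016641 + 0.299209 = 0.31585.
  gamma(0) = 4 * (1 + 0.31585) = 4 * 1.31585 = 5.2634.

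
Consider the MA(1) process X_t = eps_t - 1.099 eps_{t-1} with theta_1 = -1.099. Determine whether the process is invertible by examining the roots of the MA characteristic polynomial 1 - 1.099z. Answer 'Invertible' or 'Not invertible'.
\text{Not invertible}

The MA(q) characteristic polynomial is P(z) = 1 - 1.099z.
Invertibility requires all roots to lie outside the unit circle, i.e. |z| > 1 for every root.
This is linear in z: 1 + (-1.099) z = 0  =>  z = -1/(-1.099) = 0.909918,  |z| = 0.909918.
Moduli of all roots: 0.9099.
All moduli strictly greater than 1? No.
Verdict: Not invertible.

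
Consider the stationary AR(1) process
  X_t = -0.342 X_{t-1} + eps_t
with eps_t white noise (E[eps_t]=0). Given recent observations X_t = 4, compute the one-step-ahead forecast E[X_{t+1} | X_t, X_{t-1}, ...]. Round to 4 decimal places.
E[X_{t+1} \mid \mathcal F_t] = -1.3680

For an AR(p) model X_t = c + sum_i phi_i X_{t-i} + eps_t, the
one-step-ahead conditional mean is
  E[X_{t+1} | X_t, ...] = c + sum_i phi_i X_{t+1-i}.
Substitute known values:
  E[X_{t+1} | ...] = (-0.342) * (4)
                   = -1.3680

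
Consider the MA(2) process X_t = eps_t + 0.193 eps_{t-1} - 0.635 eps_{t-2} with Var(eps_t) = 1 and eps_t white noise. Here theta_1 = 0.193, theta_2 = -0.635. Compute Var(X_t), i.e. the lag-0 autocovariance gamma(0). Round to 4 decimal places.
\gamma(0) = 1.4405

For an MA(q) process X_t = eps_t + sum_i theta_i eps_{t-i} with
Var(eps_t) = sigma^2, the variance is
  gamma(0) = sigma^2 * (1 + sum_i theta_i^2).
  sum_i theta_i^2 = (0.193)^2 + (-0.635)^2 = 0.037249 + 0.403225 = 0.440474.
  gamma(0) = 1 * (1 + 0.440474) = 1 * 1.440474 = 1.440474, which rounds to 1.4405.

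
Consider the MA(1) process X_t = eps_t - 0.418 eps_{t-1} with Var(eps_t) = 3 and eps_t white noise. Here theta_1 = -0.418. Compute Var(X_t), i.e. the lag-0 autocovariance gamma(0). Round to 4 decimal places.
\gamma(0) = 3.5242

For an MA(q) process X_t = eps_t + sum_i theta_i eps_{t-i} with
Var(eps_t) = sigma^2, the variance is
  gamma(0) = sigma^2 * (1 + sum_i theta_i^2).
  sum_i theta_i^2 = (-0.418)^2 = 0.174724.
  gamma(0) = 3 * (1 + 0.174724) = 3 * 1.174724 = 3.524172, which rounds to 3.5242.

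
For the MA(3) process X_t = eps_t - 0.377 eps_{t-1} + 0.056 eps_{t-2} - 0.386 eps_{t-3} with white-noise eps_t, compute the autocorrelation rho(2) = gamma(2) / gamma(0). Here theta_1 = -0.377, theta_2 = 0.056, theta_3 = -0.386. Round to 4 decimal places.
\rho(2) = 0.1557

For an MA(q) process with theta_0 = 1, the autocovariance is
  gamma(k) = sigma^2 * sum_{i=0..q-k} theta_i * theta_{i+k},
and rho(k) = gamma(k) / gamma(0). Sigma^2 cancels.
  numerator   = (1)*(0.056) + (-0.377)*(-0.386) = 0.201522.
  denominator = (1)^2 + (-0.377)^2 + (0.056)^2 + (-0.386)^2 = 1.294261.
  rho(2) = 0.201522 / 1.294261 = 0.1557.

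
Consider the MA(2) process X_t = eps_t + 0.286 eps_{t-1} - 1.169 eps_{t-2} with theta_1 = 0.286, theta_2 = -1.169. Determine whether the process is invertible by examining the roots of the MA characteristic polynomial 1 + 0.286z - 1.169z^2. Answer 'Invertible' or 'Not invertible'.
\text{Not invertible}

The MA(q) characteristic polynomial is P(z) = 1 + 0.286z - 1.169z^2.
Invertibility requires all roots to lie outside the unit circle, i.e. |z| > 1 for every root.
Set 1 + (0.286) z + (-1.169) z^2 = 0, i.e. a z^2 + b z + c = 0 with a = -1.169, b = 0.286, c = 1.
Discriminant D = b^2 - 4ac = (0.286)^2 - 4*(-1.169)*1 = 0.081796 - (-4.676) = 4.757796.
D >= 0, so the roots are real: z = (-b +/- sqrt(D)) / (2a) = (-0.286 +/- 2.181237) / (-2.338).
  z_1 = (-0.286 + 2.181237) / (-2.338) = -0.8106,   |z_1| = 0.8106.
  z_2 = (-0.286 - 2.181237) / (-2.338) = 1.0553,   |z_2| = 1.0553.
Moduli of all roots: 0.8106, 1.0553.
All moduli strictly greater than 1? No.
Verdict: Not invertible.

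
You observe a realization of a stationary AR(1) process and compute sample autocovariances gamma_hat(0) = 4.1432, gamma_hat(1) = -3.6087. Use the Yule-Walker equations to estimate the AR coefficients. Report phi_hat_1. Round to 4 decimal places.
\hat\phi_{1} = -0.8710

The Yule-Walker equations for an AR(p) process read, in matrix form,
  Gamma_p phi = r_p,   with   (Gamma_p)_{ij} = gamma(|i - j|),
                       (r_p)_i = gamma(i),   i,j = 1..p.
Substitute the sample gammas (Toeplitz matrix and right-hand side of size 1):
  Gamma_p = [[4.1432]]
  r_p     = [-3.6087]
With p = 1 this is the single equation gamma(0) phi_1 = gamma(1):
  phi_hat_1 = gamma(1) / gamma(0) = -3.6087 / 4.1432 = -0.8710.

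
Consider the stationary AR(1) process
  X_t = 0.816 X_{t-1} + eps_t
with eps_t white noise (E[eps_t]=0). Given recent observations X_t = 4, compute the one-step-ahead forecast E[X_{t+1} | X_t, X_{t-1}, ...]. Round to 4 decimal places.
E[X_{t+1} \mid \mathcal F_t] = 3.2640

For an AR(p) model X_t = c + sum_i phi_i X_{t-i} + eps_t, the
one-step-ahead conditional mean is
  E[X_{t+1} | X_t, ...] = c + sum_i phi_i X_{t+1-i}.
Substitute known values:
  E[X_{t+1} | ...] = (0.816) * (4)
                   = 3.2640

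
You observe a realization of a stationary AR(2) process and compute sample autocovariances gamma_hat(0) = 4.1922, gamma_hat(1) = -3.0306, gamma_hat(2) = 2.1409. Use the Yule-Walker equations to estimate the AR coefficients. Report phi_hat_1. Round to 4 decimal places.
\hat\phi_{1} = -0.7410

The Yule-Walker equations for an AR(p) process read, in matrix form,
  Gamma_p phi = r_p,   with   (Gamma_p)_{ij} = gamma(|i - j|),
                       (r_p)_i = gamma(i),   i,j = 1..p.
Substitute the sample gammas (Toeplitz matrix and right-hand side of size 2):
  Gamma_p = [[4.1922, -3.0306], [-3.0306, 4.1922]]
  r_p     = [-3.0306, 2.1409]
Written out:
  4.1922 phi_1 - 3.0306 phi_2 = -3.0306
  -3.0306 phi_1 + 4.1922 phi_2 = 2.1409
Solve by Cramer's rule:
  det = gamma(0)^2 - gamma(1)^2 = (4.1922)^2 - (-3.0306)^2 = 17.57454084 - 9.18453636 = 8.39000448
  phi_hat_1 = [gamma(1) gamma(0) - gamma(1) gamma(2)] / det = [(-3.0306)(4.1922) - (-3.0306)(2.1409)] / 8.39000448 = -6.21666978 / 8.39000448 = -0.741
  phi_hat_2 = [gamma(0) gamma(2) - gamma(1)^2] / det = [(4.1922)(2.1409) - (-3.0306)^2] / 8.39000448 = -0.20945538 / 8.39000448 = -0.025
So phi_hat = [-0.7410, -0.0250].
Therefore phi_hat_1 = -0.7410.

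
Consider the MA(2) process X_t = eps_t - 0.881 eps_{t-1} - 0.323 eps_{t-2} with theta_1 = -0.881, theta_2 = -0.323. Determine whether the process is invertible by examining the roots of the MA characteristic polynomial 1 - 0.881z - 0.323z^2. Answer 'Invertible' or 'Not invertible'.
\text{Not invertible}

The MA(q) characteristic polynomial is P(z) = 1 - 0.881z - 0.323z^2.
Invertibility requires all roots to lie outside the unit circle, i.e. |z| > 1 for every root.
Set 1 + (-0.881) z + (-0.323) z^2 = 0, i.e. a z^2 + b z + c = 0 with a = -0.323, b = -0.881, c = 1.
Discriminant D = b^2 - 4ac = (-0.881)^2 - 4*(-0.323)*1 = 0.776161 - (-1.292) = 2.068161.
D >= 0, so the roots are real: z = (-b +/- sqrt(D)) / (2a) = (0.881 +/- 1.43811) / (-0.646).
  z_1 = (0.881 + 1.43811) / (-0.646) = -3.59,   |z_1| = 3.59.
  z_2 = (0.881 - 1.43811) / (-0.646) = 0.8624,   |z_2| = 0.8624.
Moduli of all roots: 3.5900, 0.8624.
All moduli strictly greater than 1? No.
Verdict: Not invertible.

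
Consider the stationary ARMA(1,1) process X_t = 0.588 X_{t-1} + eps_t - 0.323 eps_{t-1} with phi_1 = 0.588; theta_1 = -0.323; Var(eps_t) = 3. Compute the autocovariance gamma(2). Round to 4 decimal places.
\gamma(2) = 0.5788

Multiply the model equation by X_{t-k} and take expectations. With theta_0 = psi_0 = 1 and psi_j the MA(infinity) weights, this gives
  gamma(k) - sum_i phi_i gamma(k-i) = c_k,
  c_k = sigma^2 * sum_{j=k..q} theta_j psi_{j-k}   (c_k = 0 for k > q),
using gamma(-m) = gamma(m).
psi-weights needed (psi_j = theta_j + sum_i phi_i psi_{j-i}):
  psi_1 = theta_1 + phi_1 = -0.323 + (0.588) = 0.265
Right-hand sides:
  c_0 = sigma^2 (1 + theta_1 psi_1) = 3 * (1 + (-0.323)(0.265)) = 3 * 0.914405 = 2.743215
  c_1 = sigma^2 theta_1 = 3 * (-0.323) = -0.969
  c_2 = 0
Equations for k = 0 and k = 1 (AR order 1):
  gamma(0) = phi_1 gamma(1) + c_0
  gamma(1) = phi_1 gamma(0) + c_1
Substituting the second into the first: gamma(0) (1 - phi_1^2) = c_0 + phi_1 c_1, so
  gamma(0) = (c_0 + phi_1 c_1) / (1 - phi_1^2) = (2.743215 + (0.588)(-0.969)) / (1 - (0.588)^2) = 2.173443 / 0.654256 = 3.322007.
  gamma(1) = phi_1 gamma(0) + c_1 = (0.588)(3.322007) + (-0.969) = 0.98434.
For k = 2 (> q): gamma(2) = phi_1 gamma(1) = (0.588)(0.98434) = 0.578792.
Therefore gamma(2) = 0.5788 (to 4 decimal places).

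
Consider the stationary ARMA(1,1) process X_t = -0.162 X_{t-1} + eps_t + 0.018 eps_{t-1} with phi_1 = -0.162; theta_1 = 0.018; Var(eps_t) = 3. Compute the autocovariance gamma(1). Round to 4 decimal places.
\gamma(1) = -0.4423

Multiply the model equation by X_{t-k} and take expectations. With theta_0 = psi_0 = 1 and psi_j the MA(infinity) weights, this gives
  gamma(k) - sum_i phi_i gamma(k-i) = c_k,
  c_k = sigma^2 * sum_{j=k..q} theta_j psi_{j-k}   (c_k = 0 for k > q),
using gamma(-m) = gamma(m).
psi-weights needed (psi_j = theta_j + sum_i phi_i psi_{j-i}):
  psi_1 = theta_1 + phi_1 = 0.018 + (-0.162) = -0.144
Right-hand sides:
  c_0 = sigma^2 (1 + theta_1 psi_1) = 3 * (1 + (0.018)(-0.144)) = 3 * 0.997408 = 2.992224
  c_1 = sigma^2 theta_1 = 3 * (0.018) = 0.054
  c_2 = 0
Equations for k = 0 and k = 1 (AR order 1):
  gamma(0) = phi_1 gamma(1) + c_0
  gamma(1) = phi_1 gamma(0) + c_1
Substituting the second into the first: gamma(0) (1 - phi_1^2) = c_0 + phi_1 c_1, so
  gamma(0) = (c_0 + phi_1 c_1) / (1 - phi_1^2) = (2.992224 + (-0.162)(0.054)) / (1 - (-0.162)^2) = 2.983476 / 0.973756 = 3.063885.
  gamma(1) = phi_1 gamma(0) + c_1 = (-0.162)(3.063885) + (0.054) = -0.442349.
Therefore gamma(1) = -0.4423 (to 4 decimal places).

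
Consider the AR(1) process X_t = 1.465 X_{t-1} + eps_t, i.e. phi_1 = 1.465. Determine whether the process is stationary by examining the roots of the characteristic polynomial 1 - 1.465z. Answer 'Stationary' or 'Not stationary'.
\text{Not stationary}

The AR(p) characteristic polynomial is P(z) = 1 - 1.465z.
Stationarity requires all roots to lie outside the unit circle, i.e. |z| > 1 for every root.
This is linear in z: 1 + (-1.465) z = 0  =>  z = -1/(-1.465) = 0.682594,  |z| = 0.682594.
Moduli of all roots: 0.6826.
All moduli strictly greater than 1? No.
Verdict: Not stationary.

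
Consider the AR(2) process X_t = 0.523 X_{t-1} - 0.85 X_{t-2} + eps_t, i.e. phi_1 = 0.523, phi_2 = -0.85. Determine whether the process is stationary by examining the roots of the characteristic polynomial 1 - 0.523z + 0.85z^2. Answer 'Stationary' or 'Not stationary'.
\text{Stationary}

The AR(p) characteristic polynomial is P(z) = 1 - 0.523z + 0.85z^2.
Stationarity requires all roots to lie outside the unit circle, i.e. |z| > 1 for every root.
Set 1 + (-0.523) z + (0.85) z^2 = 0, i.e. a z^2 + b z + c = 0 with a = 0.85, b = -0.523, c = 1.
Discriminant D = b^2 - 4ac = (-0.523)^2 - 4*(0.85)*1 = 0.273529 - (3.4) = -3.126471.
D < 0, so the roots are the complex-conjugate pair z = (-b +/- i sqrt(-D)) / (2a) = 0.3076 +/- 1.0401i.
For a conjugate pair |z|^2 = z * conj(z) = (product of roots) = c/a = 1/(0.85) = 1.176471, so |z| = sqrt(1.176471) = 1.0847 for both roots.
Moduli of all roots: 1.0847, 1.0847.
All moduli strictly greater than 1? Yes.
Verdict: Stationary.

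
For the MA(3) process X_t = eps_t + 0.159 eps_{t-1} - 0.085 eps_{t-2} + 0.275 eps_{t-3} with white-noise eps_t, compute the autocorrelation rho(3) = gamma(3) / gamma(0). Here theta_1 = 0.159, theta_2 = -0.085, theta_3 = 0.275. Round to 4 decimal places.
\rho(3) = 0.2482

For an MA(q) process with theta_0 = 1, the autocovariance is
  gamma(k) = sigma^2 * sum_{i=0..q-k} theta_i * theta_{i+k},
and rho(k) = gamma(k) / gamma(0). Sigma^2 cancels.
  numerator   = (1)*(0.275) = 0.275.
  denominator = (1)^2 + (0.159)^2 + (-0.085)^2 + (0.275)^2 = 1.108131.
  rho(3) = 0.275 / 1.108131 = 0.2482.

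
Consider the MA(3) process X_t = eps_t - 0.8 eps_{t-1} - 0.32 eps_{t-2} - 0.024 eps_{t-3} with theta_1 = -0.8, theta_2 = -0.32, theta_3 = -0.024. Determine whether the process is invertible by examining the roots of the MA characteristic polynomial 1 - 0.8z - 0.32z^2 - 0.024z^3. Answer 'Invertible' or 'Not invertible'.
\text{Not invertible}

The MA(q) characteristic polynomial is P(z) = 1 - 0.8z - 0.32z^2 - 0.024z^3.
Invertibility requires all roots to lie outside the unit circle, i.e. |z| > 1 for every root.
Degree 3: look for a simple real root z0 first, then factor out (1 - z/z0) and solve the remaining quadratic.
Testing z0 = -5: P(-5) = 1 + (-0.8)(-5) + (-0.32)(-5)^2 + (-0.024)(-5)^3
  = 1 + (4) + (-8) + (3) = 0.  So z_0 = -5 is a root, |z_0| = 5.
Divide out the factor (1 + 0.2 z) = (1 - z/z0) (since 1/z0 = -0.2):
  P(z) = (1 + 0.2 z)(1 + (-1) z + (-0.12) z^2)
  [check: z-coef -1 - (-0.2) = -0.8; z^2-coef -0.12 - (-0.2)(-1) = -0.32; z^3-coef -(-0.2)(-0.12) = -0.024.]
Remaining roots from the quadratic factor 1 + (-1) z + (-0.12) z^2:
  Set 1 + (-1) z + (-0.12) z^2 = 0, i.e. a z^2 + b z + c = 0 with a = -0.12, b = -1, c = 1.
  Discriminant D = b^2 - 4ac = (-1)^2 - 4*(-0.12)*1 = 1 - (-0.48) = 1.48.
  D >= 0, so the roots are real: z = (-b +/- sqrt(D)) / (2a) = (1 +/- 1.216553) / (-0.24).
    z_1 = (1 + 1.216553) / (-0.24) = -9.2356,   |z_1| = 9.2356.
    z_2 = (1 - 1.216553) / (-0.24) = 0.9023,   |z_2| = 0.9023.
Moduli of all roots: 5.0000, 9.2356, 0.9023.
All moduli strictly greater than 1? No.
Verdict: Not invertible.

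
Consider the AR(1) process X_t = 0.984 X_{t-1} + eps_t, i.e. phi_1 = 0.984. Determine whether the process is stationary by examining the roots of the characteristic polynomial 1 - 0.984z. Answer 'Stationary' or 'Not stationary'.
\text{Stationary}

The AR(p) characteristic polynomial is P(z) = 1 - 0.984z.
Stationarity requires all roots to lie outside the unit circle, i.e. |z| > 1 for every root.
This is linear in z: 1 + (-0.984) z = 0  =>  z = -1/(-0.984) = 1.01626,  |z| = 1.01626.
Moduli of all roots: 1.0163.
All moduli strictly greater than 1? Yes.
Verdict: Stationary.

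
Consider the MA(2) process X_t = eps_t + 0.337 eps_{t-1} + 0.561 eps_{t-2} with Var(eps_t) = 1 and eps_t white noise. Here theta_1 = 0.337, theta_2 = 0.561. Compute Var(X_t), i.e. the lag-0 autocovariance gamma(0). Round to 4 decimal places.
\gamma(0) = 1.4283

For an MA(q) process X_t = eps_t + sum_i theta_i eps_{t-i} with
Var(eps_t) = sigma^2, the variance is
  gamma(0) = sigma^2 * (1 + sum_i theta_i^2).
  sum_i theta_i^2 = (0.337)^2 + (0.561)^2 = 0.113569 + 0.314721 = 0.42829.
  gamma(0) = 1 * (1 + 0.42829) = 1 * 1.42829 = 1.42829, which rounds to 1.4283.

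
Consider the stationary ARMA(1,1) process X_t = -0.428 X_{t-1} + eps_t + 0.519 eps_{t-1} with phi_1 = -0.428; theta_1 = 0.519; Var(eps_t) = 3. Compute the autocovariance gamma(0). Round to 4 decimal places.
\gamma(0) = 3.0304

Multiply the model equation by X_{t-k} and take expectations. With theta_0 = psi_0 = 1 and psi_j the MA(infinity) weights, this gives
  gamma(k) - sum_i phi_i gamma(k-i) = c_k,
  c_k = sigma^2 * sum_{j=k..q} theta_j psi_{j-k}   (c_k = 0 for k > q),
using gamma(-m) = gamma(m).
psi-weights needed (psi_j = theta_j + sum_i phi_i psi_{j-i}):
  psi_1 = theta_1 + phi_1 = 0.519 + (-0.428) = 0.091
Right-hand sides:
  c_0 = sigma^2 (1 + theta_1 psi_1) = 3 * (1 + (0.519)(0.091)) = 3 * 1.047229 = 3.141687
  c_1 = sigma^2 theta_1 = 3 * (0.519) = 1.557
  c_2 = 0
Equations for k = 0 and k = 1 (AR order 1):
  gamma(0) = phi_1 gamma(1) + c_0
  gamma(1) = phi_1 gamma(0) + c_1
Substituting the second into the first: gamma(0) (1 - phi_1^2) = c_0 + phi_1 c_1, so
  gamma(0) = (c_0 + phi_1 c_1) / (1 - phi_1^2) = (3.141687 + (-0.428)(1.557)) / (1 - (-0.428)^2) = 2.475291 / 0.816816 = 3.030414.
Therefore gamma(0) = 3.0304 (to 4 decimal places).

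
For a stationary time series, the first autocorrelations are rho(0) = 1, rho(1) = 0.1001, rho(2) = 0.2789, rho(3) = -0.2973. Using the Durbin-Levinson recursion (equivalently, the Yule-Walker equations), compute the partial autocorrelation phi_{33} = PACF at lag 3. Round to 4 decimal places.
\phi_{33} = -0.3761

The PACF at lag k is phi_{kk}, the last component of the solution
to the Yule-Walker system G_k phi = r_k where
  (G_k)_{ij} = rho(|i - j|), (r_k)_i = rho(i), i,j = 1..k.
Equivalently, Durbin-Levinson gives phi_{kk} iteratively:
  phi_{11} = rho(1)
  phi_{kk} = [rho(k) - sum_{j=1..k-1} phi_{k-1,j} rho(k-j)]
            / [1 - sum_{j=1..k-1} phi_{k-1,j} rho(j)],
  phi_{k,j} = phi_{k-1,j} - phi_{kk} phi_{k-1,k-j},  j = 1..k-1.
Step k = 1:
  phi_11 = rho(1) = 0.1001.
Step k = 2:
  phi_22 = [rho(2) - phi_11 rho(1)] / [1 - phi_11 rho(1)] = [0.2789 - (0.1001)(0.1001)] / [1 - (0.1001)(0.1001)]
         = 0.26887999 / 0.98997999 = 0.271601.
  Update: phi_21 = phi_11 - phi_22 phi_11 = 0.1001 - (0.271601)(0.1001) = 0.072913.
Step k = 3:
  phi_33 = [rho(3) - phi_21 rho(2) - phi_22 rho(1)] / [1 - phi_21 rho(1) - phi_22 rho(2)]
    numerator   = -0.2973 - (0.072913)(0.2789) - (0.271601)(0.1001) = -0.34482265
    denominator = 1 - (0.072913)(0.1001) - (0.271601)(0.2789) = 0.9169518
  phi_33 = -0.34482265 / 0.9169518 = -0.3761.
Therefore phi_{33} = -0.3761.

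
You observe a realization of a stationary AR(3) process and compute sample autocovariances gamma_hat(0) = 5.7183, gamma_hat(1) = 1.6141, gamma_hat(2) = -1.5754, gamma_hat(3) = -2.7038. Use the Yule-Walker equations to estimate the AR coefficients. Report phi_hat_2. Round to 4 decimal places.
\hat\phi_{2} = -0.2580

The Yule-Walker equations for an AR(p) process read, in matrix form,
  Gamma_p phi = r_p,   with   (Gamma_p)_{ij} = gamma(|i - j|),
                       (r_p)_i = gamma(i),   i,j = 1..p.
Substitute the sample gammas (Toeplitz matrix and right-hand side of size 3):
  Gamma_p = [[5.7183, 1.6141, -1.5754], [1.6141, 5.7183, 1.6141], [-1.5754, 1.6141, 5.7183]]
  r_p     = [1.6141, -1.5754, -2.7038]
Written out (R1..R3):
  (R1) 5.7183 phi_1 + 1.6141 phi_2 - 1.5754 phi_3 = 1.6141
  (R2) 1.6141 phi_1 + 5.7183 phi_2 + 1.6141 phi_3 = -1.5754
  (R3) -1.5754 phi_1 + 1.6141 phi_2 + 5.7183 phi_3 = -2.7038
Gaussian elimination:
  R2 <- R2 - (1.6141/5.7183) R1 = R2 - (0.282269) R1:  5.262689 phi_2 + 2.058787 phi_3 = -2.031011
  R3 <- R3 - (-1.5754/5.7183) R1 = R3 - (-0.275501) R1:  2.058787 phi_2 + 5.284275 phi_3 = -2.259113
  R3 <- R3 - (2.058787/5.262689) R2 = R3 - (0.391204) R2:  4.478869 phi_3 = -1.464573
Back-substitution:
  phi_hat_3 = -1.464573 / 4.478869 = -0.326996
  phi_hat_2 = (-2.031011 - (2.058787)(-0.326996)) / 5.262689 = -0.258004
  phi_hat_1 = (1.6141 - (1.6141)(-0.258004) - (-1.5754)(-0.326996)) / 5.7183 = 0.265008
So phi_hat = [0.2650, -0.2580, -0.3270].
Therefore phi_hat_2 = -0.2580.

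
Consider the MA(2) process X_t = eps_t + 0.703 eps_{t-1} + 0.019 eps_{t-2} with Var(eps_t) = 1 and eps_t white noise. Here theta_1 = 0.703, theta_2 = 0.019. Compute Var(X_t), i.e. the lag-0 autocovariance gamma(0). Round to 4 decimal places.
\gamma(0) = 1.4946

For an MA(q) process X_t = eps_t + sum_i theta_i eps_{t-i} with
Var(eps_t) = sigma^2, the variance is
  gamma(0) = sigma^2 * (1 + sum_i theta_i^2).
  sum_i theta_i^2 = (0.703)^2 + (0.019)^2 = 0.494209 + 0.000361 = 0.49457.
  gamma(0) = 1 * (1 + 0.49457) = 1 * 1.49457 = 1.49457, which rounds to 1.4946.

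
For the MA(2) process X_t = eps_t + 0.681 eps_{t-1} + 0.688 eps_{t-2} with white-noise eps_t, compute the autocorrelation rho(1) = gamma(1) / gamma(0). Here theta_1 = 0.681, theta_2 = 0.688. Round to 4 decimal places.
\rho(1) = 0.5934

For an MA(q) process with theta_0 = 1, the autocovariance is
  gamma(k) = sigma^2 * sum_{i=0..q-k} theta_i * theta_{i+k},
and rho(k) = gamma(k) / gamma(0). Sigma^2 cancels.
  numerator   = (1)*(0.681) + (0.681)*(0.688) = 1.149528.
  denominator = (1)^2 + (0.681)^2 + (0.688)^2 = 1.937105.
  rho(1) = 1.149528 / 1.937105 = 0.5934.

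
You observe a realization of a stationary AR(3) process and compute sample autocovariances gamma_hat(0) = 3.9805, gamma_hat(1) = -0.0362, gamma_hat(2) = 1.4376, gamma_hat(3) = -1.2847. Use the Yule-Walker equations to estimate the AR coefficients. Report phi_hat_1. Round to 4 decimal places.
\hat\phi_{1} = 0.1260

The Yule-Walker equations for an AR(p) process read, in matrix form,
  Gamma_p phi = r_p,   with   (Gamma_p)_{ij} = gamma(|i - j|),
                       (r_p)_i = gamma(i),   i,j = 1..p.
Substitute the sample gammas (Toeplitz matrix and right-hand side of size 3):
  Gamma_p = [[3.9805, -0.0362, 1.4376], [-0.0362, 3.9805, -0.0362], [1.4376, -0.0362, 3.9805]]
  r_p     = [-0.0362, 1.4376, -1.2847]
Written out (R1..R3):
  (R1) 3.9805 phi_1 - 0.0362 phi_2 + 1.4376 phi_3 = -0.0362
  (R2) -0.0362 phi_1 + 3.9805 phi_2 - 0.0362 phi_3 = 1.4376
  (R3) 1.4376 phi_1 - 0.0362 phi_2 + 3.9805 phi_3 = -1.2847
Gaussian elimination:
  R2 <- R2 - (-0.0362/3.9805) R1 = R2 - (-0.009094) R1:  3.980171 phi_2 - 0.023126 phi_3 = 1.437271
  R3 <- R3 - (1.4376/3.9805) R1 = R3 - (0.361161) R1:  -0.023126 phi_2 + 3.461295 phi_3 = -1.271626
  R3 <- R3 - (-0.023126/3.980171) R2 = R3 - (-0.00581) R2:  3.461161 phi_3 = -1.263275
Back-substitution:
  phi_hat_3 = -1.263275 / 3.461161 = -0.364986
  phi_hat_2 = (1.437271 - (-0.023126)(-0.364986)) / 3.980171 = 0.358987
  phi_hat_1 = (-0.0362 - (-0.0362)(0.358987) - (1.4376)(-0.364986)) / 3.9805 = 0.125989
So phi_hat = [0.1260, 0.3590, -0.3650].
Therefore phi_hat_1 = 0.1260.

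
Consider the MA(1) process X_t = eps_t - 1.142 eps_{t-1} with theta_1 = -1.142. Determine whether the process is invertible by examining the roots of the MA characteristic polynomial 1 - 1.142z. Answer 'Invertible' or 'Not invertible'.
\text{Not invertible}

The MA(q) characteristic polynomial is P(z) = 1 - 1.142z.
Invertibility requires all roots to lie outside the unit circle, i.e. |z| > 1 for every root.
This is linear in z: 1 + (-1.142) z = 0  =>  z = -1/(-1.142) = 0.875657,  |z| = 0.875657.
Moduli of all roots: 0.8757.
All moduli strictly greater than 1? No.
Verdict: Not invertible.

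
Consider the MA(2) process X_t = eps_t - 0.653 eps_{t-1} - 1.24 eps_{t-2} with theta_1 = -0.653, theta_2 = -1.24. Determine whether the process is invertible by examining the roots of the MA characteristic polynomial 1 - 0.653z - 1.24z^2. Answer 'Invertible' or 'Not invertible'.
\text{Not invertible}

The MA(q) characteristic polynomial is P(z) = 1 - 0.653z - 1.24z^2.
Invertibility requires all roots to lie outside the unit circle, i.e. |z| > 1 for every root.
Set 1 + (-0.653) z + (-1.24) z^2 = 0, i.e. a z^2 + b z + c = 0 with a = -1.24, b = -0.653, c = 1.
Discriminant D = b^2 - 4ac = (-0.653)^2 - 4*(-1.24)*1 = 0.426409 - (-4.96) = 5.386409.
D >= 0, so the roots are real: z = (-b +/- sqrt(D)) / (2a) = (0.653 +/- 2.320864) / (-2.48).
  z_1 = (0.653 + 2.320864) / (-2.48) = -1.1991,   |z_1| = 1.1991.
  z_2 = (0.653 - 2.320864) / (-2.48) = 0.6725,   |z_2| = 0.6725.
Moduli of all roots: 1.1991, 0.6725.
All moduli strictly greater than 1? No.
Verdict: Not invertible.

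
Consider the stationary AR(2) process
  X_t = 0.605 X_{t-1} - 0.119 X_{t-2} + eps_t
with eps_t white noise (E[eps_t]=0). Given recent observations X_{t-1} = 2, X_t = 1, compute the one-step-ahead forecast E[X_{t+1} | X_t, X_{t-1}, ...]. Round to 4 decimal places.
E[X_{t+1} \mid \mathcal F_t] = 0.3670

For an AR(p) model X_t = c + sum_i phi_i X_{t-i} + eps_t, the
one-step-ahead conditional mean is
  E[X_{t+1} | X_t, ...] = c + sum_i phi_i X_{t+1-i}.
Substitute known values:
  E[X_{t+1} | ...] = (0.605) * (1) + (-0.119) * (2)
                   = 0.3670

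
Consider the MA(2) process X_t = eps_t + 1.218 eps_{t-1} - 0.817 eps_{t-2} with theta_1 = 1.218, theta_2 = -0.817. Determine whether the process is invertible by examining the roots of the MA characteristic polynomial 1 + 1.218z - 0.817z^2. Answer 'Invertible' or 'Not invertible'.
\text{Not invertible}

The MA(q) characteristic polynomial is P(z) = 1 + 1.218z - 0.817z^2.
Invertibility requires all roots to lie outside the unit circle, i.e. |z| > 1 for every root.
Set 1 + (1.218) z + (-0.817) z^2 = 0, i.e. a z^2 + b z + c = 0 with a = -0.817, b = 1.218, c = 1.
Discriminant D = b^2 - 4ac = (1.218)^2 - 4*(-0.817)*1 = 1.483524 - (-3.268) = 4.751524.
D >= 0, so the roots are real: z = (-b +/- sqrt(D)) / (2a) = (-1.218 +/- 2.179799) / (-1.634).
  z_1 = (-1.218 + 2.179799) / (-1.634) = -0.5886,   |z_1| = 0.5886.
  z_2 = (-1.218 - 2.179799) / (-1.634) = 2.0794,   |z_2| = 2.0794.
Moduli of all roots: 0.5886, 2.0794.
All moduli strictly greater than 1? No.
Verdict: Not invertible.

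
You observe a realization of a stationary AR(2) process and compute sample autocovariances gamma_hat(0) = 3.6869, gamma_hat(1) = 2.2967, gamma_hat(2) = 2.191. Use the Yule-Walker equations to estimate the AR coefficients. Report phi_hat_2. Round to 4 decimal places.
\hat\phi_{2} = 0.3370

The Yule-Walker equations for an AR(p) process read, in matrix form,
  Gamma_p phi = r_p,   with   (Gamma_p)_{ij} = gamma(|i - j|),
                       (r_p)_i = gamma(i),   i,j = 1..p.
Substitute the sample gammas (Toeplitz matrix and right-hand side of size 2):
  Gamma_p = [[3.6869, 2.2967], [2.2967, 3.6869]]
  r_p     = [2.2967, 2.191]
Written out:
  3.6869 phi_1 + 2.2967 phi_2 = 2.2967
  2.2967 phi_1 + 3.6869 phi_2 = 2.191
Solve by Cramer's rule:
  det = gamma(0)^2 - gamma(1)^2 = (3.6869)^2 - (2.2967)^2 = 13.59323161 - 5.27483089 = 8.31840072
  phi_hat_1 = [gamma(1) gamma(0) - gamma(1) gamma(2)] / det = [(2.2967)(3.6869) - (2.2967)(2.191)] / 8.31840072 = 3.43563353 / 8.31840072 = 0.413
  phi_hat_2 = [gamma(0) gamma(2) - gamma(1)^2] / det = [(3.6869)(2.191) - (2.2967)^2] / 8.31840072 = 2.80316701 / 8.31840072 = 0.337
So phi_hat = [0.4130, 0.3370].
Therefore phi_hat_2 = 0.3370.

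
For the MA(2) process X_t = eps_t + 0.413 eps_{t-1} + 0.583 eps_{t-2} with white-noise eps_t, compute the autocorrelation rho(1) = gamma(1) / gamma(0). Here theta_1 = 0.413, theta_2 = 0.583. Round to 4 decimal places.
\rho(1) = 0.4328

For an MA(q) process with theta_0 = 1, the autocovariance is
  gamma(k) = sigma^2 * sum_{i=0..q-k} theta_i * theta_{i+k},
and rho(k) = gamma(k) / gamma(0). Sigma^2 cancels.
  numerator   = (1)*(0.413) + (0.413)*(0.583) = 0.653779.
  denominator = (1)^2 + (0.413)^2 + (0.583)^2 = 1.510458.
  rho(1) = 0.653779 / 1.510458 = 0.4328.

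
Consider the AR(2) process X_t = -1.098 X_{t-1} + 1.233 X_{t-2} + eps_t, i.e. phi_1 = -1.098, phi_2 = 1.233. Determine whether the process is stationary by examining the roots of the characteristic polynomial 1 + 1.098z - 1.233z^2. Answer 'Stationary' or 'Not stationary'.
\text{Not stationary}

The AR(p) characteristic polynomial is P(z) = 1 + 1.098z - 1.233z^2.
Stationarity requires all roots to lie outside the unit circle, i.e. |z| > 1 for every root.
Set 1 + (1.098) z + (-1.233) z^2 = 0, i.e. a z^2 + b z + c = 0 with a = -1.233, b = 1.098, c = 1.
Discriminant D = b^2 - 4ac = (1.098)^2 - 4*(-1.233)*1 = 1.205604 - (-4.932) = 6.137604.
D >= 0, so the roots are real: z = (-b +/- sqrt(D)) / (2a) = (-1.098 +/- 2.477419) / (-2.466).
  z_1 = (-1.098 + 2.477419) / (-2.466) = -0.5594,   |z_1| = 0.5594.
  z_2 = (-1.098 - 2.477419) / (-2.466) = 1.4499,   |z_2| = 1.4499.
Moduli of all roots: 0.5594, 1.4499.
All moduli strictly greater than 1? No.
Verdict: Not stationary.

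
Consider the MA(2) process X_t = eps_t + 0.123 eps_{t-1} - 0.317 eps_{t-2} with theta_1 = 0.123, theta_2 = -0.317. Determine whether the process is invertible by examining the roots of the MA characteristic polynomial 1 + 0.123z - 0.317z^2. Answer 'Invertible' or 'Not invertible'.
\text{Invertible}

The MA(q) characteristic polynomial is P(z) = 1 + 0.123z - 0.317z^2.
Invertibility requires all roots to lie outside the unit circle, i.e. |z| > 1 for every root.
Set 1 + (0.123) z + (-0.317) z^2 = 0, i.e. a z^2 + b z + c = 0 with a = -0.317, b = 0.123, c = 1.
Discriminant D = b^2 - 4ac = (0.123)^2 - 4*(-0.317)*1 = 0.015129 - (-1.268) = 1.283129.
D >= 0, so the roots are real: z = (-b +/- sqrt(D)) / (2a) = (-0.123 +/- 1.132753) / (-0.634).
  z_1 = (-0.123 + 1.132753) / (-0.634) = -1.5927,   |z_1| = 1.5927.
  z_2 = (-0.123 - 1.132753) / (-0.634) = 1.9807,   |z_2| = 1.9807.
Moduli of all roots: 1.5927, 1.9807.
All moduli strictly greater than 1? Yes.
Verdict: Invertible.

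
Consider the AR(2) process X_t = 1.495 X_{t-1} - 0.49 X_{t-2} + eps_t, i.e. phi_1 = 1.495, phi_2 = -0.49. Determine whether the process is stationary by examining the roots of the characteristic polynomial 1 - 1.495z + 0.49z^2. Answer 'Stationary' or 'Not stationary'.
\text{Not stationary}

The AR(p) characteristic polynomial is P(z) = 1 - 1.495z + 0.49z^2.
Stationarity requires all roots to lie outside the unit circle, i.e. |z| > 1 for every root.
Set 1 + (-1.495) z + (0.49) z^2 = 0, i.e. a z^2 + b z + c = 0 with a = 0.49, b = -1.495, c = 1.
Discriminant D = b^2 - 4ac = (-1.495)^2 - 4*(0.49)*1 = 2.235025 - (1.96) = 0.275025.
D >= 0, so the roots are real: z = (-b +/- sqrt(D)) / (2a) = (1.495 +/- 0.524428) / (0.98).
  z_1 = (1.495 + 0.524428) / (0.98) = 2.0606,   |z_1| = 2.0606.
  z_2 = (1.495 - 0.524428) / (0.98) = 0.9904,   |z_2| = 0.9904.
Moduli of all roots: 2.0606, 0.9904.
All moduli strictly greater than 1? No.
Verdict: Not stationary.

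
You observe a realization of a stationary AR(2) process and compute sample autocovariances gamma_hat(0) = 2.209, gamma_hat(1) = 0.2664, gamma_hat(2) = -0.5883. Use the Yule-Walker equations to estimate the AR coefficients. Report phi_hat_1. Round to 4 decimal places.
\hat\phi_{1} = 0.1550

The Yule-Walker equations for an AR(p) process read, in matrix form,
  Gamma_p phi = r_p,   with   (Gamma_p)_{ij} = gamma(|i - j|),
                       (r_p)_i = gamma(i),   i,j = 1..p.
Substitute the sample gammas (Toeplitz matrix and right-hand side of size 2):
  Gamma_p = [[2.209, 0.2664], [0.2664, 2.209]]
  r_p     = [0.2664, -0.5883]
Written out:
  2.209 phi_1 + 0.2664 phi_2 = 0.2664
  0.2664 phi_1 + 2.209 phi_2 = -0.5883
Solve by Cramer's rule:
  det = gamma(0)^2 - gamma(1)^2 = (2.209)^2 - (0.2664)^2 = 4.879681 - 0.07096896 = 4.80871204
  phi_hat_1 = [gamma(1) gamma(0) - gamma(1) gamma(2)] / det = [(0.2664)(2.209) - (0.2664)(-0.5883)] / 4.80871204 = 0.74520072 / 4.80871204 = 0.155
  phi_hat_2 = [gamma(0) gamma(2) - gamma(1)^2] / det = [(2.209)(-0.5883) - (0.2664)^2] / 4.80871204 = -1.37052366 / 4.80871204 = -0.285
So phi_hat = [0.1550, -0.2850].
Therefore phi_hat_1 = 0.1550.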